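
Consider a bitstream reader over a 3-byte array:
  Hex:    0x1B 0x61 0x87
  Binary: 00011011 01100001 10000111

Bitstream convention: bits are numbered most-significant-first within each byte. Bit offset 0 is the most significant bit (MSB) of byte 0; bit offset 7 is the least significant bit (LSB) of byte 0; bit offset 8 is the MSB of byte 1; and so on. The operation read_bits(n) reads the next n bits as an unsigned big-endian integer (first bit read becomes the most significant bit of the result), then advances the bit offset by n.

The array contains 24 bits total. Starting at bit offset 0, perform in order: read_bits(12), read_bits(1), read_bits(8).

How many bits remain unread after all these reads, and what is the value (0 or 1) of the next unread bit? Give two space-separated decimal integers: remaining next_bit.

Answer: 3 1

Derivation:
Read 1: bits[0:12] width=12 -> value=438 (bin 000110110110); offset now 12 = byte 1 bit 4; 12 bits remain
Read 2: bits[12:13] width=1 -> value=0 (bin 0); offset now 13 = byte 1 bit 5; 11 bits remain
Read 3: bits[13:21] width=8 -> value=48 (bin 00110000); offset now 21 = byte 2 bit 5; 3 bits remain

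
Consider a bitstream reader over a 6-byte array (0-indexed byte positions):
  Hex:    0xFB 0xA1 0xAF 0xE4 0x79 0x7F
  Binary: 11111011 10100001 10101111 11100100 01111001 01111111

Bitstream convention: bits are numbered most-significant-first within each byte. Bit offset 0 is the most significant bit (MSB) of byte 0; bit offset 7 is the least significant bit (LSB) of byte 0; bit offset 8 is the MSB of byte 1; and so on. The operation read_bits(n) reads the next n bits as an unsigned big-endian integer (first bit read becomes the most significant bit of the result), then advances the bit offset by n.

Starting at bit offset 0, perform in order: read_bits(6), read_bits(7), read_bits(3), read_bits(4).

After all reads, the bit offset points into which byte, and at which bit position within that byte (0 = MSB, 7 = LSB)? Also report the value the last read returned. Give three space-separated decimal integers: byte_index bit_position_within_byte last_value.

Read 1: bits[0:6] width=6 -> value=62 (bin 111110); offset now 6 = byte 0 bit 6; 42 bits remain
Read 2: bits[6:13] width=7 -> value=116 (bin 1110100); offset now 13 = byte 1 bit 5; 35 bits remain
Read 3: bits[13:16] width=3 -> value=1 (bin 001); offset now 16 = byte 2 bit 0; 32 bits remain
Read 4: bits[16:20] width=4 -> value=10 (bin 1010); offset now 20 = byte 2 bit 4; 28 bits remain

Answer: 2 4 10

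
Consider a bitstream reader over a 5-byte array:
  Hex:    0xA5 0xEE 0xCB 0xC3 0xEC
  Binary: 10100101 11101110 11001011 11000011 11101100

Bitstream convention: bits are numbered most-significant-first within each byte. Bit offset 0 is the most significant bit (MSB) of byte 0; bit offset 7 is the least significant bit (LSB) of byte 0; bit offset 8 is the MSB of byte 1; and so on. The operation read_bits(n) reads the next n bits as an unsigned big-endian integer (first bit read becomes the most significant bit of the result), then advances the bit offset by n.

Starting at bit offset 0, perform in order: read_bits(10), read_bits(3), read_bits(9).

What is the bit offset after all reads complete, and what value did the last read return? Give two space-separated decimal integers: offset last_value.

Answer: 22 434

Derivation:
Read 1: bits[0:10] width=10 -> value=663 (bin 1010010111); offset now 10 = byte 1 bit 2; 30 bits remain
Read 2: bits[10:13] width=3 -> value=5 (bin 101); offset now 13 = byte 1 bit 5; 27 bits remain
Read 3: bits[13:22] width=9 -> value=434 (bin 110110010); offset now 22 = byte 2 bit 6; 18 bits remain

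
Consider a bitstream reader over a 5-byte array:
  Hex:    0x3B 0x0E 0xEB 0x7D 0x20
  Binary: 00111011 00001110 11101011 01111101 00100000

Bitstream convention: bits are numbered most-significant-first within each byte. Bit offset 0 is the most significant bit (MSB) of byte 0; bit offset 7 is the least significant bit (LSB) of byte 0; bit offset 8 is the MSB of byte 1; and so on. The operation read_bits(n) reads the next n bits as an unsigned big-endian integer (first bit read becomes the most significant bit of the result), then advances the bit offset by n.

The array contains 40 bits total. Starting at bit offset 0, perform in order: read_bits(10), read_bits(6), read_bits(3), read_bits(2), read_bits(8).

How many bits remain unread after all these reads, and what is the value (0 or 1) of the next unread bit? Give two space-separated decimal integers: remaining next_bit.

Read 1: bits[0:10] width=10 -> value=236 (bin 0011101100); offset now 10 = byte 1 bit 2; 30 bits remain
Read 2: bits[10:16] width=6 -> value=14 (bin 001110); offset now 16 = byte 2 bit 0; 24 bits remain
Read 3: bits[16:19] width=3 -> value=7 (bin 111); offset now 19 = byte 2 bit 3; 21 bits remain
Read 4: bits[19:21] width=2 -> value=1 (bin 01); offset now 21 = byte 2 bit 5; 19 bits remain
Read 5: bits[21:29] width=8 -> value=111 (bin 01101111); offset now 29 = byte 3 bit 5; 11 bits remain

Answer: 11 1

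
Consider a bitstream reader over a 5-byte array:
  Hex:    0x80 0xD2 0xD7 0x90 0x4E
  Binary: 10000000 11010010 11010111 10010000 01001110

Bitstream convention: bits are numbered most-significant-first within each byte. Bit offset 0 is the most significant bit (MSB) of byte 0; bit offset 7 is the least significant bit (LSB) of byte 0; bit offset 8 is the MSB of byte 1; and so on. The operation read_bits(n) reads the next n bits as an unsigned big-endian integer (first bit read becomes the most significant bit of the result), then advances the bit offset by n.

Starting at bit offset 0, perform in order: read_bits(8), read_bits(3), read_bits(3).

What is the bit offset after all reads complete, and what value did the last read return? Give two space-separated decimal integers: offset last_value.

Answer: 14 4

Derivation:
Read 1: bits[0:8] width=8 -> value=128 (bin 10000000); offset now 8 = byte 1 bit 0; 32 bits remain
Read 2: bits[8:11] width=3 -> value=6 (bin 110); offset now 11 = byte 1 bit 3; 29 bits remain
Read 3: bits[11:14] width=3 -> value=4 (bin 100); offset now 14 = byte 1 bit 6; 26 bits remain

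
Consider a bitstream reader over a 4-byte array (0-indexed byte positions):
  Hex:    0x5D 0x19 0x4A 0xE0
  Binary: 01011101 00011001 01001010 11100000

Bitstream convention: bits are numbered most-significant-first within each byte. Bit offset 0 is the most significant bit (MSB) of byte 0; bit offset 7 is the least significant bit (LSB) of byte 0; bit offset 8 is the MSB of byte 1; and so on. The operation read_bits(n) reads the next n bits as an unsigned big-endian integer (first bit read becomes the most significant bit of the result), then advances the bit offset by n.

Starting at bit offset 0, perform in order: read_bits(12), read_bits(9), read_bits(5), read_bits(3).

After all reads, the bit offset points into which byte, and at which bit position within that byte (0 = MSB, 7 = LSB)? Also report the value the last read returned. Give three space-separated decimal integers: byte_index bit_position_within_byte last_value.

Read 1: bits[0:12] width=12 -> value=1489 (bin 010111010001); offset now 12 = byte 1 bit 4; 20 bits remain
Read 2: bits[12:21] width=9 -> value=297 (bin 100101001); offset now 21 = byte 2 bit 5; 11 bits remain
Read 3: bits[21:26] width=5 -> value=11 (bin 01011); offset now 26 = byte 3 bit 2; 6 bits remain
Read 4: bits[26:29] width=3 -> value=4 (bin 100); offset now 29 = byte 3 bit 5; 3 bits remain

Answer: 3 5 4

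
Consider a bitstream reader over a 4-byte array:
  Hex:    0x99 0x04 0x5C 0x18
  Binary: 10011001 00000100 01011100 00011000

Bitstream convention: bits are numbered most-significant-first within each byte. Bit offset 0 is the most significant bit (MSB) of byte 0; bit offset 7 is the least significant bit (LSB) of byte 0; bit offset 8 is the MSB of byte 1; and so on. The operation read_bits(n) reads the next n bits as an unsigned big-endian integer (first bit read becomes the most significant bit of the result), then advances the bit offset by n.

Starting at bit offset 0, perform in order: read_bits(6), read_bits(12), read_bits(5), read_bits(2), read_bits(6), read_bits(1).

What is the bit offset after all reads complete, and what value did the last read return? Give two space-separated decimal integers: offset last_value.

Answer: 32 0

Derivation:
Read 1: bits[0:6] width=6 -> value=38 (bin 100110); offset now 6 = byte 0 bit 6; 26 bits remain
Read 2: bits[6:18] width=12 -> value=1041 (bin 010000010001); offset now 18 = byte 2 bit 2; 14 bits remain
Read 3: bits[18:23] width=5 -> value=14 (bin 01110); offset now 23 = byte 2 bit 7; 9 bits remain
Read 4: bits[23:25] width=2 -> value=0 (bin 00); offset now 25 = byte 3 bit 1; 7 bits remain
Read 5: bits[25:31] width=6 -> value=12 (bin 001100); offset now 31 = byte 3 bit 7; 1 bits remain
Read 6: bits[31:32] width=1 -> value=0 (bin 0); offset now 32 = byte 4 bit 0; 0 bits remain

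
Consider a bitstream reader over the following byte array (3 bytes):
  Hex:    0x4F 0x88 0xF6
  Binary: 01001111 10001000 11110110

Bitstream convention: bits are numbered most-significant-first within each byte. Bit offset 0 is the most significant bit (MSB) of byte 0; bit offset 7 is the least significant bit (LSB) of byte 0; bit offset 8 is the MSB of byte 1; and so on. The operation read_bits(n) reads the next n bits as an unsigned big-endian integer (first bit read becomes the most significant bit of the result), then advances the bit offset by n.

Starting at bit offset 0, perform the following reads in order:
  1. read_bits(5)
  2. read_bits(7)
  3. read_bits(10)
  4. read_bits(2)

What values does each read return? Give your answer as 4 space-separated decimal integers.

Read 1: bits[0:5] width=5 -> value=9 (bin 01001); offset now 5 = byte 0 bit 5; 19 bits remain
Read 2: bits[5:12] width=7 -> value=120 (bin 1111000); offset now 12 = byte 1 bit 4; 12 bits remain
Read 3: bits[12:22] width=10 -> value=573 (bin 1000111101); offset now 22 = byte 2 bit 6; 2 bits remain
Read 4: bits[22:24] width=2 -> value=2 (bin 10); offset now 24 = byte 3 bit 0; 0 bits remain

Answer: 9 120 573 2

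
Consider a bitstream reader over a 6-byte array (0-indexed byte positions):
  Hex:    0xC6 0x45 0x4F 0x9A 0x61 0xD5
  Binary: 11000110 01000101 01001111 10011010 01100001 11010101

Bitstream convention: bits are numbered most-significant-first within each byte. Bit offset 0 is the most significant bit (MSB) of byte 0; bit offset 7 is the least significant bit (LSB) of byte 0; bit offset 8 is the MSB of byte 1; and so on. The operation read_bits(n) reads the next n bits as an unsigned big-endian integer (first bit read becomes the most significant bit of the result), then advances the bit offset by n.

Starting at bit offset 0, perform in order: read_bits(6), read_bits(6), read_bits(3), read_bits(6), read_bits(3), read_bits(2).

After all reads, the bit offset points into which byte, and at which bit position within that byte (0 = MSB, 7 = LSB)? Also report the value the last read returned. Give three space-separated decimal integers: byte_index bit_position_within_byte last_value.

Read 1: bits[0:6] width=6 -> value=49 (bin 110001); offset now 6 = byte 0 bit 6; 42 bits remain
Read 2: bits[6:12] width=6 -> value=36 (bin 100100); offset now 12 = byte 1 bit 4; 36 bits remain
Read 3: bits[12:15] width=3 -> value=2 (bin 010); offset now 15 = byte 1 bit 7; 33 bits remain
Read 4: bits[15:21] width=6 -> value=41 (bin 101001); offset now 21 = byte 2 bit 5; 27 bits remain
Read 5: bits[21:24] width=3 -> value=7 (bin 111); offset now 24 = byte 3 bit 0; 24 bits remain
Read 6: bits[24:26] width=2 -> value=2 (bin 10); offset now 26 = byte 3 bit 2; 22 bits remain

Answer: 3 2 2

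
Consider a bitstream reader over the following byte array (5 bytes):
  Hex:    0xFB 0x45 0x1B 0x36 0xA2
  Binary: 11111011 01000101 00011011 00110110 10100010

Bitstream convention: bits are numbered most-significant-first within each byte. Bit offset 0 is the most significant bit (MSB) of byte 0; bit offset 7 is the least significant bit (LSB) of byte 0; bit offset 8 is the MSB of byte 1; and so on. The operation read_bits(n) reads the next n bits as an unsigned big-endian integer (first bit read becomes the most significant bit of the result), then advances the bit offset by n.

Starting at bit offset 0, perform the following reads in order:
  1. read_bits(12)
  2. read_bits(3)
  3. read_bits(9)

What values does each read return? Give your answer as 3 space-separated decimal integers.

Answer: 4020 2 283

Derivation:
Read 1: bits[0:12] width=12 -> value=4020 (bin 111110110100); offset now 12 = byte 1 bit 4; 28 bits remain
Read 2: bits[12:15] width=3 -> value=2 (bin 010); offset now 15 = byte 1 bit 7; 25 bits remain
Read 3: bits[15:24] width=9 -> value=283 (bin 100011011); offset now 24 = byte 3 bit 0; 16 bits remain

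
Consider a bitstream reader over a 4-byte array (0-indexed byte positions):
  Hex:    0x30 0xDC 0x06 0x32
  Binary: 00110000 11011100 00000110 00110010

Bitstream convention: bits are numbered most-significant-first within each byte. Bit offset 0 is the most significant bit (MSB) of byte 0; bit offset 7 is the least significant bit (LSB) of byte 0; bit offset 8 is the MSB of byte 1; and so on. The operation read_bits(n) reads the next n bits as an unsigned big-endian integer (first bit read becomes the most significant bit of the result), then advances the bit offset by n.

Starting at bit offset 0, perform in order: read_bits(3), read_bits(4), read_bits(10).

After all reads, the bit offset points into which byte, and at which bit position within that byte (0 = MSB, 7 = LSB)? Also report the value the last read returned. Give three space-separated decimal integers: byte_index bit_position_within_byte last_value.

Read 1: bits[0:3] width=3 -> value=1 (bin 001); offset now 3 = byte 0 bit 3; 29 bits remain
Read 2: bits[3:7] width=4 -> value=8 (bin 1000); offset now 7 = byte 0 bit 7; 25 bits remain
Read 3: bits[7:17] width=10 -> value=440 (bin 0110111000); offset now 17 = byte 2 bit 1; 15 bits remain

Answer: 2 1 440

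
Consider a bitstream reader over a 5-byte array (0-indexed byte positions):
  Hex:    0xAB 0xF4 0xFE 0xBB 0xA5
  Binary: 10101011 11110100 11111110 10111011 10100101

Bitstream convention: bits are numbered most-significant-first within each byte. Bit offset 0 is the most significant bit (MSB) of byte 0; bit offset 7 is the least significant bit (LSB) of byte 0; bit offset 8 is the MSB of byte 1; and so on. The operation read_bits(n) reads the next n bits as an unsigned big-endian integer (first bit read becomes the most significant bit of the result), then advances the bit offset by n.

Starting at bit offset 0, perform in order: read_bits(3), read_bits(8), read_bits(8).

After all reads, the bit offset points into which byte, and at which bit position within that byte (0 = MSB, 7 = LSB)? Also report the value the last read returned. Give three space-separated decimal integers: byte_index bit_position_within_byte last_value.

Read 1: bits[0:3] width=3 -> value=5 (bin 101); offset now 3 = byte 0 bit 3; 37 bits remain
Read 2: bits[3:11] width=8 -> value=95 (bin 01011111); offset now 11 = byte 1 bit 3; 29 bits remain
Read 3: bits[11:19] width=8 -> value=167 (bin 10100111); offset now 19 = byte 2 bit 3; 21 bits remain

Answer: 2 3 167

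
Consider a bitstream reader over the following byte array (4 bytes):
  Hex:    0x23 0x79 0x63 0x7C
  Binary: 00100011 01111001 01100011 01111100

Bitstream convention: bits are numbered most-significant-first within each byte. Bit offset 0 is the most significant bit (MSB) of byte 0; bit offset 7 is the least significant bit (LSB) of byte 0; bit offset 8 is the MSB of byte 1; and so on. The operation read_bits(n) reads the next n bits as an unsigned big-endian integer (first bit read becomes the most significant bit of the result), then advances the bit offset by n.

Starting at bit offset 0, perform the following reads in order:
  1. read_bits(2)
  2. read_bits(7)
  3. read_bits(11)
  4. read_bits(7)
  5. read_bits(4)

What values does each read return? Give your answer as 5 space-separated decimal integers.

Read 1: bits[0:2] width=2 -> value=0 (bin 00); offset now 2 = byte 0 bit 2; 30 bits remain
Read 2: bits[2:9] width=7 -> value=70 (bin 1000110); offset now 9 = byte 1 bit 1; 23 bits remain
Read 3: bits[9:20] width=11 -> value=1942 (bin 11110010110); offset now 20 = byte 2 bit 4; 12 bits remain
Read 4: bits[20:27] width=7 -> value=27 (bin 0011011); offset now 27 = byte 3 bit 3; 5 bits remain
Read 5: bits[27:31] width=4 -> value=14 (bin 1110); offset now 31 = byte 3 bit 7; 1 bits remain

Answer: 0 70 1942 27 14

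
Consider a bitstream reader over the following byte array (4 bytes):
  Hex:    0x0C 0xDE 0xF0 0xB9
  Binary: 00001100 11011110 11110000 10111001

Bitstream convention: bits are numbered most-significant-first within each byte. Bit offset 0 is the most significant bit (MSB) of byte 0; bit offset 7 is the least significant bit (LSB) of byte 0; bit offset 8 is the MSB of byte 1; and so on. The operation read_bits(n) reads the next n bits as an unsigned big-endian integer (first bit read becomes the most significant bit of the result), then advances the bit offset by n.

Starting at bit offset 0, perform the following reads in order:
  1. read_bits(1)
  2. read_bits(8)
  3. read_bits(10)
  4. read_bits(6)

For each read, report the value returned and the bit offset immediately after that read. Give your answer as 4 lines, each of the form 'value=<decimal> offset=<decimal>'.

Read 1: bits[0:1] width=1 -> value=0 (bin 0); offset now 1 = byte 0 bit 1; 31 bits remain
Read 2: bits[1:9] width=8 -> value=25 (bin 00011001); offset now 9 = byte 1 bit 1; 23 bits remain
Read 3: bits[9:19] width=10 -> value=759 (bin 1011110111); offset now 19 = byte 2 bit 3; 13 bits remain
Read 4: bits[19:25] width=6 -> value=33 (bin 100001); offset now 25 = byte 3 bit 1; 7 bits remain

Answer: value=0 offset=1
value=25 offset=9
value=759 offset=19
value=33 offset=25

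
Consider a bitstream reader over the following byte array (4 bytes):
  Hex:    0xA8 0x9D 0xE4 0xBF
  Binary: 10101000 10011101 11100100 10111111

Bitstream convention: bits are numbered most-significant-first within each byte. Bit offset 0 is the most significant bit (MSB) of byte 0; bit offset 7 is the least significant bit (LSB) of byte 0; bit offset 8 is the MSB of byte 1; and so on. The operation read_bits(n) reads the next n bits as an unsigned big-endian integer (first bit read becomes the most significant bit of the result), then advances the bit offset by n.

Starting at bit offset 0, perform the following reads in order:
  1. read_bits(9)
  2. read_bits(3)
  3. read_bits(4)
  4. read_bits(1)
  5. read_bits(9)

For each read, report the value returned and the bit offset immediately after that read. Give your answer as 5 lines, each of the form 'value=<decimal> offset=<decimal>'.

Read 1: bits[0:9] width=9 -> value=337 (bin 101010001); offset now 9 = byte 1 bit 1; 23 bits remain
Read 2: bits[9:12] width=3 -> value=1 (bin 001); offset now 12 = byte 1 bit 4; 20 bits remain
Read 3: bits[12:16] width=4 -> value=13 (bin 1101); offset now 16 = byte 2 bit 0; 16 bits remain
Read 4: bits[16:17] width=1 -> value=1 (bin 1); offset now 17 = byte 2 bit 1; 15 bits remain
Read 5: bits[17:26] width=9 -> value=402 (bin 110010010); offset now 26 = byte 3 bit 2; 6 bits remain

Answer: value=337 offset=9
value=1 offset=12
value=13 offset=16
value=1 offset=17
value=402 offset=26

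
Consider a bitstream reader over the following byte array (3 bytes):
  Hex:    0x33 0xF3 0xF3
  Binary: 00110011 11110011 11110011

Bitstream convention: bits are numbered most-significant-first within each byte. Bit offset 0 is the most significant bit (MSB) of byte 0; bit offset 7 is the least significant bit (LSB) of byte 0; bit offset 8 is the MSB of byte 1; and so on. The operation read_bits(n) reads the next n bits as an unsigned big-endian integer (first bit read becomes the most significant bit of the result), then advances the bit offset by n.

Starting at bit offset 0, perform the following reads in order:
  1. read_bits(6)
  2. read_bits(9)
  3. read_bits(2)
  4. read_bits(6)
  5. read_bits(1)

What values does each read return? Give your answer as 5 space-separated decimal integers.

Read 1: bits[0:6] width=6 -> value=12 (bin 001100); offset now 6 = byte 0 bit 6; 18 bits remain
Read 2: bits[6:15] width=9 -> value=505 (bin 111111001); offset now 15 = byte 1 bit 7; 9 bits remain
Read 3: bits[15:17] width=2 -> value=3 (bin 11); offset now 17 = byte 2 bit 1; 7 bits remain
Read 4: bits[17:23] width=6 -> value=57 (bin 111001); offset now 23 = byte 2 bit 7; 1 bits remain
Read 5: bits[23:24] width=1 -> value=1 (bin 1); offset now 24 = byte 3 bit 0; 0 bits remain

Answer: 12 505 3 57 1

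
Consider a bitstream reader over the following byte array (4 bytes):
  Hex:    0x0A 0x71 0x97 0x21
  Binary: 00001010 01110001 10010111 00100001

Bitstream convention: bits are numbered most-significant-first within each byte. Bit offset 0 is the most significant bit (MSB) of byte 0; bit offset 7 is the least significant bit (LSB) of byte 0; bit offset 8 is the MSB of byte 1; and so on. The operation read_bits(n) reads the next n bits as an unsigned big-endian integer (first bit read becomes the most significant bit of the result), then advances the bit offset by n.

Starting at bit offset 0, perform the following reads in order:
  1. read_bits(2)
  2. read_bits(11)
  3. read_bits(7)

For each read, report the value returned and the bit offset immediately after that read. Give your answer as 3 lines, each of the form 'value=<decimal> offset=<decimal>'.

Answer: value=0 offset=2
value=334 offset=13
value=25 offset=20

Derivation:
Read 1: bits[0:2] width=2 -> value=0 (bin 00); offset now 2 = byte 0 bit 2; 30 bits remain
Read 2: bits[2:13] width=11 -> value=334 (bin 00101001110); offset now 13 = byte 1 bit 5; 19 bits remain
Read 3: bits[13:20] width=7 -> value=25 (bin 0011001); offset now 20 = byte 2 bit 4; 12 bits remain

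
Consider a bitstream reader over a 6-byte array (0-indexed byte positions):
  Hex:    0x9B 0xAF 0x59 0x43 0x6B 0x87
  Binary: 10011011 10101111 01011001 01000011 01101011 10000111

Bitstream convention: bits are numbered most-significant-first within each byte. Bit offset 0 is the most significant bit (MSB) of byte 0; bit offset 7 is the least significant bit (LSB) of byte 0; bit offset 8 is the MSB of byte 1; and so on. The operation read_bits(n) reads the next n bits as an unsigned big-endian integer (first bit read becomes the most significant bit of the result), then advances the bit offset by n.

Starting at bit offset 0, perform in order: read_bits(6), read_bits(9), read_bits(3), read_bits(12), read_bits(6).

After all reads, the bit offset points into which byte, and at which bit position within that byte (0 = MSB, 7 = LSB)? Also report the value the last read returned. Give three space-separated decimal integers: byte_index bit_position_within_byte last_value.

Answer: 4 4 54

Derivation:
Read 1: bits[0:6] width=6 -> value=38 (bin 100110); offset now 6 = byte 0 bit 6; 42 bits remain
Read 2: bits[6:15] width=9 -> value=471 (bin 111010111); offset now 15 = byte 1 bit 7; 33 bits remain
Read 3: bits[15:18] width=3 -> value=5 (bin 101); offset now 18 = byte 2 bit 2; 30 bits remain
Read 4: bits[18:30] width=12 -> value=1616 (bin 011001010000); offset now 30 = byte 3 bit 6; 18 bits remain
Read 5: bits[30:36] width=6 -> value=54 (bin 110110); offset now 36 = byte 4 bit 4; 12 bits remain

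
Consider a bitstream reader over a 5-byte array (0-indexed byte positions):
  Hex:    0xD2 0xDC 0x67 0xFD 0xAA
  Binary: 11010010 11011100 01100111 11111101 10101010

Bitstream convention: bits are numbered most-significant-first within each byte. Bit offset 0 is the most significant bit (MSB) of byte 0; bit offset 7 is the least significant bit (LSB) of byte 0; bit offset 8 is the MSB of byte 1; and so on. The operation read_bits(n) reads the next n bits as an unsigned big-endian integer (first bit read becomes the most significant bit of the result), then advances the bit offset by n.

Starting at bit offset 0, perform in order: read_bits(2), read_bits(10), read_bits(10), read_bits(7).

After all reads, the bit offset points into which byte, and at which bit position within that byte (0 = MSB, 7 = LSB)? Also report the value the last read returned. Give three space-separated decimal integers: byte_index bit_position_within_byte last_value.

Read 1: bits[0:2] width=2 -> value=3 (bin 11); offset now 2 = byte 0 bit 2; 38 bits remain
Read 2: bits[2:12] width=10 -> value=301 (bin 0100101101); offset now 12 = byte 1 bit 4; 28 bits remain
Read 3: bits[12:22] width=10 -> value=793 (bin 1100011001); offset now 22 = byte 2 bit 6; 18 bits remain
Read 4: bits[22:29] width=7 -> value=127 (bin 1111111); offset now 29 = byte 3 bit 5; 11 bits remain

Answer: 3 5 127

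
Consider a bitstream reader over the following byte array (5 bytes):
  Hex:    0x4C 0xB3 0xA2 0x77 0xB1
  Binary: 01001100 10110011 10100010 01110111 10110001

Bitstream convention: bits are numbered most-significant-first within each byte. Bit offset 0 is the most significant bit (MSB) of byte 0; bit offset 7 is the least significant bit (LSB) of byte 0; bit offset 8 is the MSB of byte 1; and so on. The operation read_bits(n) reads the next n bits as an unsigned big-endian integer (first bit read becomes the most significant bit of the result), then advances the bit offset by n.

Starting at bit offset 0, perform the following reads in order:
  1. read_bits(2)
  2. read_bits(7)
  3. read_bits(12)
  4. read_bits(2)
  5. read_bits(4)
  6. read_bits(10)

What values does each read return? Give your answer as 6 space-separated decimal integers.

Read 1: bits[0:2] width=2 -> value=1 (bin 01); offset now 2 = byte 0 bit 2; 38 bits remain
Read 2: bits[2:9] width=7 -> value=25 (bin 0011001); offset now 9 = byte 1 bit 1; 31 bits remain
Read 3: bits[9:21] width=12 -> value=1652 (bin 011001110100); offset now 21 = byte 2 bit 5; 19 bits remain
Read 4: bits[21:23] width=2 -> value=1 (bin 01); offset now 23 = byte 2 bit 7; 17 bits remain
Read 5: bits[23:27] width=4 -> value=3 (bin 0011); offset now 27 = byte 3 bit 3; 13 bits remain
Read 6: bits[27:37] width=10 -> value=758 (bin 1011110110); offset now 37 = byte 4 bit 5; 3 bits remain

Answer: 1 25 1652 1 3 758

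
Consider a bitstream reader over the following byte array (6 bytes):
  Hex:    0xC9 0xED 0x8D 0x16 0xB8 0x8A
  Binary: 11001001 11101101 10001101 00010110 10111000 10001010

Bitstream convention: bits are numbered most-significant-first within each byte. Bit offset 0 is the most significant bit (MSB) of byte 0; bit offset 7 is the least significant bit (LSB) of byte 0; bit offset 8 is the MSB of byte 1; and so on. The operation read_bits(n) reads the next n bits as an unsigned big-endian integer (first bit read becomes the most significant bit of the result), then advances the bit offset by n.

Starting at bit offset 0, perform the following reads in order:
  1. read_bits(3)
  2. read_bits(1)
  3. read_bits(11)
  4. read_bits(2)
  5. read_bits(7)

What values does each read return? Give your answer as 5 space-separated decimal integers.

Answer: 6 0 1270 3 13

Derivation:
Read 1: bits[0:3] width=3 -> value=6 (bin 110); offset now 3 = byte 0 bit 3; 45 bits remain
Read 2: bits[3:4] width=1 -> value=0 (bin 0); offset now 4 = byte 0 bit 4; 44 bits remain
Read 3: bits[4:15] width=11 -> value=1270 (bin 10011110110); offset now 15 = byte 1 bit 7; 33 bits remain
Read 4: bits[15:17] width=2 -> value=3 (bin 11); offset now 17 = byte 2 bit 1; 31 bits remain
Read 5: bits[17:24] width=7 -> value=13 (bin 0001101); offset now 24 = byte 3 bit 0; 24 bits remain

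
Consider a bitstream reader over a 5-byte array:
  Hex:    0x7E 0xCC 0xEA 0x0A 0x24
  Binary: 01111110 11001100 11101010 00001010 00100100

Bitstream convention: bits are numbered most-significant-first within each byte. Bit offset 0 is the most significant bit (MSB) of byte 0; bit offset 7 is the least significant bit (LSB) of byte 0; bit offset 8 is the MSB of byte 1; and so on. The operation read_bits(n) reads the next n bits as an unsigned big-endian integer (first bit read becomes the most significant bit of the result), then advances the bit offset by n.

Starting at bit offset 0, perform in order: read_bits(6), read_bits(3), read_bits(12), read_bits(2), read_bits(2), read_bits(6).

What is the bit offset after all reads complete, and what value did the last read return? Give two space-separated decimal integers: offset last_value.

Read 1: bits[0:6] width=6 -> value=31 (bin 011111); offset now 6 = byte 0 bit 6; 34 bits remain
Read 2: bits[6:9] width=3 -> value=5 (bin 101); offset now 9 = byte 1 bit 1; 31 bits remain
Read 3: bits[9:21] width=12 -> value=2461 (bin 100110011101); offset now 21 = byte 2 bit 5; 19 bits remain
Read 4: bits[21:23] width=2 -> value=1 (bin 01); offset now 23 = byte 2 bit 7; 17 bits remain
Read 5: bits[23:25] width=2 -> value=0 (bin 00); offset now 25 = byte 3 bit 1; 15 bits remain
Read 6: bits[25:31] width=6 -> value=5 (bin 000101); offset now 31 = byte 3 bit 7; 9 bits remain

Answer: 31 5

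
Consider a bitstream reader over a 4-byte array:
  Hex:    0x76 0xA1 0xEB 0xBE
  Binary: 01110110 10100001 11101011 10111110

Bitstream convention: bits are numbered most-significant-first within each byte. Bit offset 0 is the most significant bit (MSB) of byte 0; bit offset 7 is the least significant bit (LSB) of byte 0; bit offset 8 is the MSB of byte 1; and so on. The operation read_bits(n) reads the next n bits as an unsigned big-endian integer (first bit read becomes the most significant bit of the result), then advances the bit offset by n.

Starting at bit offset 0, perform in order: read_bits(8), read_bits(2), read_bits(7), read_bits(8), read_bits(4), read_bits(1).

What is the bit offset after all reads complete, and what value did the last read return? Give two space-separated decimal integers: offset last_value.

Read 1: bits[0:8] width=8 -> value=118 (bin 01110110); offset now 8 = byte 1 bit 0; 24 bits remain
Read 2: bits[8:10] width=2 -> value=2 (bin 10); offset now 10 = byte 1 bit 2; 22 bits remain
Read 3: bits[10:17] width=7 -> value=67 (bin 1000011); offset now 17 = byte 2 bit 1; 15 bits remain
Read 4: bits[17:25] width=8 -> value=215 (bin 11010111); offset now 25 = byte 3 bit 1; 7 bits remain
Read 5: bits[25:29] width=4 -> value=7 (bin 0111); offset now 29 = byte 3 bit 5; 3 bits remain
Read 6: bits[29:30] width=1 -> value=1 (bin 1); offset now 30 = byte 3 bit 6; 2 bits remain

Answer: 30 1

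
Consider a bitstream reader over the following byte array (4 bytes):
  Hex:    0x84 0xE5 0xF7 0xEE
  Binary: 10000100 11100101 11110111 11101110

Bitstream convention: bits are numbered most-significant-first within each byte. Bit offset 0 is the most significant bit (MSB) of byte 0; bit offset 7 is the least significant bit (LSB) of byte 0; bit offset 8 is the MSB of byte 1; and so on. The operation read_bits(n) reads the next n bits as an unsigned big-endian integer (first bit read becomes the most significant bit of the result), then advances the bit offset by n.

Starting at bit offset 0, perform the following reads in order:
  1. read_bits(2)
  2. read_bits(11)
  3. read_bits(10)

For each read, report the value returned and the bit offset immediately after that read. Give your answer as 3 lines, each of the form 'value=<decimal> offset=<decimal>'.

Answer: value=2 offset=2
value=156 offset=13
value=763 offset=23

Derivation:
Read 1: bits[0:2] width=2 -> value=2 (bin 10); offset now 2 = byte 0 bit 2; 30 bits remain
Read 2: bits[2:13] width=11 -> value=156 (bin 00010011100); offset now 13 = byte 1 bit 5; 19 bits remain
Read 3: bits[13:23] width=10 -> value=763 (bin 1011111011); offset now 23 = byte 2 bit 7; 9 bits remain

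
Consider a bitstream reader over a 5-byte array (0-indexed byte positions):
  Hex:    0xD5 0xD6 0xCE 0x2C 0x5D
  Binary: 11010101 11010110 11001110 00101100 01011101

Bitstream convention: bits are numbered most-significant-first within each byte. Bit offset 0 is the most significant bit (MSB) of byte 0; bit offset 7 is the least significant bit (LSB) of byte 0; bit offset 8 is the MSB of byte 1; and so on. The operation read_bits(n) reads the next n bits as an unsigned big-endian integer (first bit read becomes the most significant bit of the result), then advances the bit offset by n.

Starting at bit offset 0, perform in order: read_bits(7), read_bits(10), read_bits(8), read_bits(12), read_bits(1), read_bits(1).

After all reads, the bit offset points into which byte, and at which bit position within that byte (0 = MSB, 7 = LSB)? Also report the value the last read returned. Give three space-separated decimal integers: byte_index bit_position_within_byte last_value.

Read 1: bits[0:7] width=7 -> value=106 (bin 1101010); offset now 7 = byte 0 bit 7; 33 bits remain
Read 2: bits[7:17] width=10 -> value=941 (bin 1110101101); offset now 17 = byte 2 bit 1; 23 bits remain
Read 3: bits[17:25] width=8 -> value=156 (bin 10011100); offset now 25 = byte 3 bit 1; 15 bits remain
Read 4: bits[25:37] width=12 -> value=1419 (bin 010110001011); offset now 37 = byte 4 bit 5; 3 bits remain
Read 5: bits[37:38] width=1 -> value=1 (bin 1); offset now 38 = byte 4 bit 6; 2 bits remain
Read 6: bits[38:39] width=1 -> value=0 (bin 0); offset now 39 = byte 4 bit 7; 1 bits remain

Answer: 4 7 0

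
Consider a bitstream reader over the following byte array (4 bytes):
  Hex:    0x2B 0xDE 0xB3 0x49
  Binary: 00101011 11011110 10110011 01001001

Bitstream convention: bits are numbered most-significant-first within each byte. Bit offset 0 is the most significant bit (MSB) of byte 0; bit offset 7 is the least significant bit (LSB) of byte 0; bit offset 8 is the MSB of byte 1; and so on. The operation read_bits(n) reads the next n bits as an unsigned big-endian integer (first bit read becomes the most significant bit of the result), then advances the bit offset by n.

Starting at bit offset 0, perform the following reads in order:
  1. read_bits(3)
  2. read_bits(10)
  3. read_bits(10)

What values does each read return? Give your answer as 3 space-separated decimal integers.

Read 1: bits[0:3] width=3 -> value=1 (bin 001); offset now 3 = byte 0 bit 3; 29 bits remain
Read 2: bits[3:13] width=10 -> value=379 (bin 0101111011); offset now 13 = byte 1 bit 5; 19 bits remain
Read 3: bits[13:23] width=10 -> value=857 (bin 1101011001); offset now 23 = byte 2 bit 7; 9 bits remain

Answer: 1 379 857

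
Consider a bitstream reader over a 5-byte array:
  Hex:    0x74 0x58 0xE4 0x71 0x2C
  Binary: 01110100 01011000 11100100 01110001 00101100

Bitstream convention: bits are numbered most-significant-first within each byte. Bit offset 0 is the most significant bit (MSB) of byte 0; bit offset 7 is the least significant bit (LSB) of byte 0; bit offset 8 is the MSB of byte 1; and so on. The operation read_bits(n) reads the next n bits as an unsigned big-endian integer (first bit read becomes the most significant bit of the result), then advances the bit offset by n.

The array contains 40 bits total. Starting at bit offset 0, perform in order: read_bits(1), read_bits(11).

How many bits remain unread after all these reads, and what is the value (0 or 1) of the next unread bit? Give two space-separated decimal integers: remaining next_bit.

Answer: 28 1

Derivation:
Read 1: bits[0:1] width=1 -> value=0 (bin 0); offset now 1 = byte 0 bit 1; 39 bits remain
Read 2: bits[1:12] width=11 -> value=1861 (bin 11101000101); offset now 12 = byte 1 bit 4; 28 bits remain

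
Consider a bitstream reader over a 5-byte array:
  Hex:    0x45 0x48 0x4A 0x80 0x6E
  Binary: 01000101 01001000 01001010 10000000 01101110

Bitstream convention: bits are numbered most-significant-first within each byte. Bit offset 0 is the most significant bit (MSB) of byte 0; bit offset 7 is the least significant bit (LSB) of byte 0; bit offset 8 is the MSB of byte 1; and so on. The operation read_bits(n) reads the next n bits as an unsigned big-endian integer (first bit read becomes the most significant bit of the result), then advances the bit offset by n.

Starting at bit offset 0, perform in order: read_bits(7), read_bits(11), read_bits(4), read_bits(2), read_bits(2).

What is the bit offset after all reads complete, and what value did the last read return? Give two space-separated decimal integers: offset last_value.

Read 1: bits[0:7] width=7 -> value=34 (bin 0100010); offset now 7 = byte 0 bit 7; 33 bits remain
Read 2: bits[7:18] width=11 -> value=1313 (bin 10100100001); offset now 18 = byte 2 bit 2; 22 bits remain
Read 3: bits[18:22] width=4 -> value=2 (bin 0010); offset now 22 = byte 2 bit 6; 18 bits remain
Read 4: bits[22:24] width=2 -> value=2 (bin 10); offset now 24 = byte 3 bit 0; 16 bits remain
Read 5: bits[24:26] width=2 -> value=2 (bin 10); offset now 26 = byte 3 bit 2; 14 bits remain

Answer: 26 2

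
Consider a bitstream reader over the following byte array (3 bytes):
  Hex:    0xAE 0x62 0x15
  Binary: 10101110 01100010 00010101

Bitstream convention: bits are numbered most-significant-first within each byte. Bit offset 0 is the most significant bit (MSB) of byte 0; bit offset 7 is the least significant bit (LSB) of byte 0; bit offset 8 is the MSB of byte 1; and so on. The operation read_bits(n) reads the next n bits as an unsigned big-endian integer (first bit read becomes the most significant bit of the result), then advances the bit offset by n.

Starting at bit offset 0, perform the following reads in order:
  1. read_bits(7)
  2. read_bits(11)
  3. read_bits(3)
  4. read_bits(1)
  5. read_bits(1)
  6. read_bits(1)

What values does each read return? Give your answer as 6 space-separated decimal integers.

Read 1: bits[0:7] width=7 -> value=87 (bin 1010111); offset now 7 = byte 0 bit 7; 17 bits remain
Read 2: bits[7:18] width=11 -> value=392 (bin 00110001000); offset now 18 = byte 2 bit 2; 6 bits remain
Read 3: bits[18:21] width=3 -> value=2 (bin 010); offset now 21 = byte 2 bit 5; 3 bits remain
Read 4: bits[21:22] width=1 -> value=1 (bin 1); offset now 22 = byte 2 bit 6; 2 bits remain
Read 5: bits[22:23] width=1 -> value=0 (bin 0); offset now 23 = byte 2 bit 7; 1 bits remain
Read 6: bits[23:24] width=1 -> value=1 (bin 1); offset now 24 = byte 3 bit 0; 0 bits remain

Answer: 87 392 2 1 0 1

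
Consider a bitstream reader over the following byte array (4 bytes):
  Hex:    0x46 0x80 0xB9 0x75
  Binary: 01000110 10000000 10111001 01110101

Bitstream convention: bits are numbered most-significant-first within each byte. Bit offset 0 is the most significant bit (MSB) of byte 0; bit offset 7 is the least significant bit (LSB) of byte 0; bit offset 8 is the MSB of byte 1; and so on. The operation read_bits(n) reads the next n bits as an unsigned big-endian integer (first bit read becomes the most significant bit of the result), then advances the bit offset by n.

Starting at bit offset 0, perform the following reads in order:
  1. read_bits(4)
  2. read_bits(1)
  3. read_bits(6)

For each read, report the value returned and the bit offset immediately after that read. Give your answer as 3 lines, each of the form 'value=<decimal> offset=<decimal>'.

Read 1: bits[0:4] width=4 -> value=4 (bin 0100); offset now 4 = byte 0 bit 4; 28 bits remain
Read 2: bits[4:5] width=1 -> value=0 (bin 0); offset now 5 = byte 0 bit 5; 27 bits remain
Read 3: bits[5:11] width=6 -> value=52 (bin 110100); offset now 11 = byte 1 bit 3; 21 bits remain

Answer: value=4 offset=4
value=0 offset=5
value=52 offset=11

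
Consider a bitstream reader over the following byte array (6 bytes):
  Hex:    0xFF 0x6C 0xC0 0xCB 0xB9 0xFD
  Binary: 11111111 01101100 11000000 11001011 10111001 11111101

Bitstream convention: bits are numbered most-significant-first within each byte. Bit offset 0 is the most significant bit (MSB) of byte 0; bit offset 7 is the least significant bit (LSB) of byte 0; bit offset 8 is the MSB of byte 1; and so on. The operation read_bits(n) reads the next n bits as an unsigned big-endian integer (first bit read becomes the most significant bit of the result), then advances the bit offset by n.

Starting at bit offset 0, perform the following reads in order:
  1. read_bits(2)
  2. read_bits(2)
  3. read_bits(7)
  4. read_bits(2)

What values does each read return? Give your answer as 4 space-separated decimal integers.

Read 1: bits[0:2] width=2 -> value=3 (bin 11); offset now 2 = byte 0 bit 2; 46 bits remain
Read 2: bits[2:4] width=2 -> value=3 (bin 11); offset now 4 = byte 0 bit 4; 44 bits remain
Read 3: bits[4:11] width=7 -> value=123 (bin 1111011); offset now 11 = byte 1 bit 3; 37 bits remain
Read 4: bits[11:13] width=2 -> value=1 (bin 01); offset now 13 = byte 1 bit 5; 35 bits remain

Answer: 3 3 123 1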